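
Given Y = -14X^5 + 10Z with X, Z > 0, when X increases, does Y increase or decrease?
Y decreases

Taking the partial derivative:
∂Y/∂X = -70X^4

∂Y/∂X = -70X^4 < 0 (assuming positive values)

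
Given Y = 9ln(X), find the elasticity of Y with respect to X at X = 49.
Elasticity = 1/ln(49) ≈ 0.2569

Elasticity = (dY/dX) · (X/Y)

dY/dX = 9/X
At X = 49: dY/dX = 9/49, Y = 9·ln(49)

Elasticity = (9/49) · (49 / (9·ln(49))) = 1/ln(49) ≈ 0.2569

Interpretation: for a small percentage change in X, the percentage change in Y is approximately 0.26 times as large.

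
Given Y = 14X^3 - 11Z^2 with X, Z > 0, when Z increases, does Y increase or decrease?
Y decreases

Taking the partial derivative:
∂Y/∂Z = -22Z

∂Y/∂Z = -22Z < 0 (assuming positive values)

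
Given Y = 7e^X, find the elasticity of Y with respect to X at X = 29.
Elasticity = 29

Elasticity = (dY/dX) · (X/Y)

dY/dX = 7·e^X
At X = 29: dY/dX = 7·e^29, Y = 7·e^29

Elasticity = (7·e^29) · (29 / (7·e^29)) = 29

Interpretation: for a small percentage change in X, the percentage change in Y is approximately 29.00 times as large.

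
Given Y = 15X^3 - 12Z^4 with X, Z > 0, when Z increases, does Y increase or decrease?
Y decreases

Taking the partial derivative:
∂Y/∂Z = -48Z^3

∂Y/∂Z = -48Z^3 < 0 (assuming positive values)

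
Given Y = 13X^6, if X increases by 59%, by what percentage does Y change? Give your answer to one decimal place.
1515.8%

For Y = 13X^6:
If X → X(1 + 0.59)
Then Y → Y · (1 + 0.59)^6
     ≈ Y · 16.1578

Percentage change = ((1 + 0.59)^6 − 1) × 100% ≈ 1515.8%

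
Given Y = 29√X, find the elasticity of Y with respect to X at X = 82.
Elasticity = 1/2

Elasticity = (dY/dX) · (X/Y)

dY/dX = 29/(2·√X)
At X = 82: dY/dX = 29·√82/164, Y = 29·√82

Elasticity = (29·√82/164) · (82 / (29·√82)) = 1/2

Interpretation: for a small percentage change in X, the percentage change in Y is approximately 0.50 times as large.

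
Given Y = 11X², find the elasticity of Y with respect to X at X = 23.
Elasticity = 2

Elasticity = (dY/dX) · (X/Y)

dY/dX = 22·X
At X = 23: dY/dX = 506, Y = 5819

Elasticity = 506 · (23 / 5819) = 2

Interpretation: for a small percentage change in X, the percentage change in Y is approximately 2.00 times as large.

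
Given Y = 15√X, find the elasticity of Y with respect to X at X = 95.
Elasticity = 1/2

Elasticity = (dY/dX) · (X/Y)

dY/dX = 15/(2·√X)
At X = 95: dY/dX = 3·√95/38, Y = 15·√95

Elasticity = (3·√95/38) · (95 / (15·√95)) = 1/2

Interpretation: for a small percentage change in X, the percentage change in Y is approximately 0.50 times as large.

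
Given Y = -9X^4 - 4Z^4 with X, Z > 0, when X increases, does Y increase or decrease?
Y decreases

Taking the partial derivative:
∂Y/∂X = -36X^3

∂Y/∂X = -36X^3 < 0 (assuming positive values)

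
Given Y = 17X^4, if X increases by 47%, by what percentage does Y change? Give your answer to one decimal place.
366.9%

For Y = 17X^4:
If X → X(1 + 0.47)
Then Y → Y · (1 + 0.47)^4
     ≈ Y · 4.6695

Percentage change = ((1 + 0.47)^4 − 1) × 100% ≈ 366.9%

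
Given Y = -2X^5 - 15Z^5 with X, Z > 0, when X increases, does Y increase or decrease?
Y decreases

Taking the partial derivative:
∂Y/∂X = -10X^4

∂Y/∂X = -10X^4 < 0 (assuming positive values)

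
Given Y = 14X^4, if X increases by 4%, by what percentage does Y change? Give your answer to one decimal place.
17.0%

For Y = 14X^4:
If X → X(1 + 0.04)
Then Y → Y · (1 + 0.04)^4
     ≈ Y · 1.1699

Percentage change = ((1 + 0.04)^4 − 1) × 100% ≈ 17.0%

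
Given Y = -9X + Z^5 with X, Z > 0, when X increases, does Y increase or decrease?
Y decreases

Taking the partial derivative:
∂Y/∂X = -9

∂Y/∂X = -9 < 0 (assuming positive values)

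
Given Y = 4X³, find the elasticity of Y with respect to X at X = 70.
Elasticity = 3

Elasticity = (dY/dX) · (X/Y)

dY/dX = 12·X²
At X = 70: dY/dX = 58800, Y = 1372000

Elasticity = 58800 · (70 / 1372000) = 3

Interpretation: for a small percentage change in X, the percentage change in Y is approximately 3.00 times as large.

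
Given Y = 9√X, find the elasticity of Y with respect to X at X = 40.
Elasticity = 1/2

Elasticity = (dY/dX) · (X/Y)

dY/dX = 9/(2·√X)
At X = 40: dY/dX = 9·√10/40, Y = 18·√10

Elasticity = (9·√10/40) · (40 / (18·√10)) = 1/2

Interpretation: for a small percentage change in X, the percentage change in Y is approximately 0.50 times as large.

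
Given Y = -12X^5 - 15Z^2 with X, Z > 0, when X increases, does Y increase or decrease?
Y decreases

Taking the partial derivative:
∂Y/∂X = -60X^4

∂Y/∂X = -60X^4 < 0 (assuming positive values)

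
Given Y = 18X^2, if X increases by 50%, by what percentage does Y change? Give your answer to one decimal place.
125.0%

For Y = 18X^2:
If X → X(1 + 0.5)
Then Y → Y · (1 + 0.5)^2
     = Y · 2.2500

Percentage change = ((1 + 0.5)^2 − 1) × 100% = 125.0%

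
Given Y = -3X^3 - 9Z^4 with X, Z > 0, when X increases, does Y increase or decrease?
Y decreases

Taking the partial derivative:
∂Y/∂X = -9X^2

∂Y/∂X = -9X^2 < 0 (assuming positive values)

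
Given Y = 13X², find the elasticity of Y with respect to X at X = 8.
Elasticity = 2

Elasticity = (dY/dX) · (X/Y)

dY/dX = 26·X
At X = 8: dY/dX = 208, Y = 832

Elasticity = 208 · (8 / 832) = 2

Interpretation: for a small percentage change in X, the percentage change in Y is approximately 2.00 times as large.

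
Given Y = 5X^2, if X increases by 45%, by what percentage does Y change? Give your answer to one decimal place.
110.3%

For Y = 5X^2:
If X → X(1 + 0.45)
Then Y → Y · (1 + 0.45)^2
     = Y · 2.1025

Percentage change = ((1 + 0.45)^2 − 1) × 100% ≈ 110.3%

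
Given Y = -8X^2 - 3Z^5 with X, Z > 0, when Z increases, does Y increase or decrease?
Y decreases

Taking the partial derivative:
∂Y/∂Z = -15Z^4

∂Y/∂Z = -15Z^4 < 0 (assuming positive values)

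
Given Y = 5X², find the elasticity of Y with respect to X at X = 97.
Elasticity = 2

Elasticity = (dY/dX) · (X/Y)

dY/dX = 10·X
At X = 97: dY/dX = 970, Y = 47045

Elasticity = 970 · (97 / 47045) = 2

Interpretation: for a small percentage change in X, the percentage change in Y is approximately 2.00 times as large.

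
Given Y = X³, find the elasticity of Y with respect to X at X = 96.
Elasticity = 3

Elasticity = (dY/dX) · (X/Y)

dY/dX = 3·X²
At X = 96: dY/dX = 27648, Y = 884736

Elasticity = 27648 · (96 / 884736) = 3

Interpretation: for a small percentage change in X, the percentage change in Y is approximately 3.00 times as large.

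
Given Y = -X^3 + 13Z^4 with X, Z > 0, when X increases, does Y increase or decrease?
Y decreases

Taking the partial derivative:
∂Y/∂X = -3X^2

∂Y/∂X = -3X^2 < 0 (assuming positive values)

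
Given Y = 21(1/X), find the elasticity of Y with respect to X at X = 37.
Elasticity = -1

Elasticity = (dY/dX) · (X/Y)

dY/dX = -21/X²
At X = 37: dY/dX = -21/1369, Y = 21/37

Elasticity = (-21/1369) · (37 / (21/37)) = -1

Interpretation: for a small percentage change in X, the percentage change in Y is approximately -1.00 times as large.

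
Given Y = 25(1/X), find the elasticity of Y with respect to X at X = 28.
Elasticity = -1

Elasticity = (dY/dX) · (X/Y)

dY/dX = -25/X²
At X = 28: dY/dX = -25/784, Y = 25/28

Elasticity = (-25/784) · (28 / (25/28)) = -1

Interpretation: for a small percentage change in X, the percentage change in Y is approximately -1.00 times as large.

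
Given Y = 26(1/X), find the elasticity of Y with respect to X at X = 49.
Elasticity = -1

Elasticity = (dY/dX) · (X/Y)

dY/dX = -26/X²
At X = 49: dY/dX = -26/2401, Y = 26/49

Elasticity = (-26/2401) · (49 / (26/49)) = -1

Interpretation: for a small percentage change in X, the percentage change in Y is approximately -1.00 times as large.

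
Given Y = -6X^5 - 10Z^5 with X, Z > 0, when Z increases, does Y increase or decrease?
Y decreases

Taking the partial derivative:
∂Y/∂Z = -50Z^4

∂Y/∂Z = -50Z^4 < 0 (assuming positive values)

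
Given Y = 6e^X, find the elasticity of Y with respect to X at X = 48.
Elasticity = 48

Elasticity = (dY/dX) · (X/Y)

dY/dX = 6·e^X
At X = 48: dY/dX = 6·e^48, Y = 6·e^48

Elasticity = (6·e^48) · (48 / (6·e^48)) = 48

Interpretation: for a small percentage change in X, the percentage change in Y is approximately 48.00 times as large.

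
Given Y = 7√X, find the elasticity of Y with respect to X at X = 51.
Elasticity = 1/2

Elasticity = (dY/dX) · (X/Y)

dY/dX = 7/(2·√X)
At X = 51: dY/dX = 7·√51/102, Y = 7·√51

Elasticity = (7·√51/102) · (51 / (7·√51)) = 1/2

Interpretation: for a small percentage change in X, the percentage change in Y is approximately 0.50 times as large.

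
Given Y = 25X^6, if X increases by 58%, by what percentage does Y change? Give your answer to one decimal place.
1455.8%

For Y = 25X^6:
If X → X(1 + 0.58)
Then Y → Y · (1 + 0.58)^6
     ≈ Y · 15.5576

Percentage change = ((1 + 0.58)^6 − 1) × 100% ≈ 1455.8%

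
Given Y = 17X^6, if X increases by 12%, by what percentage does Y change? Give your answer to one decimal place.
97.4%

For Y = 17X^6:
If X → X(1 + 0.12)
Then Y → Y · (1 + 0.12)^6
     ≈ Y · 1.9738

Percentage change = ((1 + 0.12)^6 − 1) × 100% ≈ 97.4%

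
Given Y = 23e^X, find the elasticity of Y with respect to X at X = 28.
Elasticity = 28

Elasticity = (dY/dX) · (X/Y)

dY/dX = 23·e^X
At X = 28: dY/dX = 23·e^28, Y = 23·e^28

Elasticity = (23·e^28) · (28 / (23·e^28)) = 28

Interpretation: for a small percentage change in X, the percentage change in Y is approximately 28.00 times as large.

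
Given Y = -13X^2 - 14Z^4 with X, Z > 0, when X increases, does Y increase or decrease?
Y decreases

Taking the partial derivative:
∂Y/∂X = -26X

∂Y/∂X = -26X < 0 (assuming positive values)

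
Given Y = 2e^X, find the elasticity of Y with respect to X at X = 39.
Elasticity = 39

Elasticity = (dY/dX) · (X/Y)

dY/dX = 2·e^X
At X = 39: dY/dX = 2·e^39, Y = 2·e^39

Elasticity = (2·e^39) · (39 / (2·e^39)) = 39

Interpretation: for a small percentage change in X, the percentage change in Y is approximately 39.00 times as large.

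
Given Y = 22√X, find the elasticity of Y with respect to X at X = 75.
Elasticity = 1/2

Elasticity = (dY/dX) · (X/Y)

dY/dX = 11/√X
At X = 75: dY/dX = 11·√3/15, Y = 110·√3

Elasticity = (11·√3/15) · (75 / (110·√3)) = 1/2

Interpretation: for a small percentage change in X, the percentage change in Y is approximately 0.50 times as large.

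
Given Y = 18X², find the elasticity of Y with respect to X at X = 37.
Elasticity = 2

Elasticity = (dY/dX) · (X/Y)

dY/dX = 36·X
At X = 37: dY/dX = 1332, Y = 24642

Elasticity = 1332 · (37 / 24642) = 2

Interpretation: for a small percentage change in X, the percentage change in Y is approximately 2.00 times as large.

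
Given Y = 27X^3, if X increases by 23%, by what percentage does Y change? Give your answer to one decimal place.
86.1%

For Y = 27X^3:
If X → X(1 + 0.23)
Then Y → Y · (1 + 0.23)^3
     ≈ Y · 1.8609

Percentage change = ((1 + 0.23)^3 − 1) × 100% ≈ 86.1%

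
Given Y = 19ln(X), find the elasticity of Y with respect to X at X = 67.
Elasticity = 1/ln(67) ≈ 0.2378

Elasticity = (dY/dX) · (X/Y)

dY/dX = 19/X
At X = 67: dY/dX = 19/67, Y = 19·ln(67)

Elasticity = (19/67) · (67 / (19·ln(67))) = 1/ln(67) ≈ 0.2378

Interpretation: for a small percentage change in X, the percentage change in Y is approximately 0.24 times as large.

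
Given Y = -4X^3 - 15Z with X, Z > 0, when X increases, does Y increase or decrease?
Y decreases

Taking the partial derivative:
∂Y/∂X = -12X^2

∂Y/∂X = -12X^2 < 0 (assuming positive values)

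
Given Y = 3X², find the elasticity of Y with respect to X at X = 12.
Elasticity = 2

Elasticity = (dY/dX) · (X/Y)

dY/dX = 6·X
At X = 12: dY/dX = 72, Y = 432

Elasticity = 72 · (12 / 432) = 2

Interpretation: for a small percentage change in X, the percentage change in Y is approximately 2.00 times as large.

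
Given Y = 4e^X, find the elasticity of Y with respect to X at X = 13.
Elasticity = 13

Elasticity = (dY/dX) · (X/Y)

dY/dX = 4·e^X
At X = 13: dY/dX = 4·e^13, Y = 4·e^13

Elasticity = (4·e^13) · (13 / (4·e^13)) = 13

Interpretation: for a small percentage change in X, the percentage change in Y is approximately 13.00 times as large.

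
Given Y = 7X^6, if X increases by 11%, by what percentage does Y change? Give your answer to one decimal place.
87.0%

For Y = 7X^6:
If X → X(1 + 0.11)
Then Y → Y · (1 + 0.11)^6
     ≈ Y · 1.8704

Percentage change = ((1 + 0.11)^6 − 1) × 100% ≈ 87.0%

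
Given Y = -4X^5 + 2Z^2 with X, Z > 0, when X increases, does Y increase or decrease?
Y decreases

Taking the partial derivative:
∂Y/∂X = -20X^4

∂Y/∂X = -20X^4 < 0 (assuming positive values)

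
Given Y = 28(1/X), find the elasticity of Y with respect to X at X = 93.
Elasticity = -1

Elasticity = (dY/dX) · (X/Y)

dY/dX = -28/X²
At X = 93: dY/dX = -28/8649, Y = 28/93

Elasticity = (-28/8649) · (93 / (28/93)) = -1

Interpretation: for a small percentage change in X, the percentage change in Y is approximately -1.00 times as large.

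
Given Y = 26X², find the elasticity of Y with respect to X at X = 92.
Elasticity = 2

Elasticity = (dY/dX) · (X/Y)

dY/dX = 52·X
At X = 92: dY/dX = 4784, Y = 220064

Elasticity = 4784 · (92 / 220064) = 2

Interpretation: for a small percentage change in X, the percentage change in Y is approximately 2.00 times as large.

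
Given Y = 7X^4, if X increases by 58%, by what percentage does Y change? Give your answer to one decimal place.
523.2%

For Y = 7X^4:
If X → X(1 + 0.58)
Then Y → Y · (1 + 0.58)^4
     ≈ Y · 6.2320

Percentage change = ((1 + 0.58)^4 − 1) × 100% ≈ 523.2%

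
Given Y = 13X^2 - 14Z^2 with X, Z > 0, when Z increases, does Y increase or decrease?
Y decreases

Taking the partial derivative:
∂Y/∂Z = -28Z

∂Y/∂Z = -28Z < 0 (assuming positive values)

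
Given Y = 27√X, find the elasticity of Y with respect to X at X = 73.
Elasticity = 1/2

Elasticity = (dY/dX) · (X/Y)

dY/dX = 27/(2·√X)
At X = 73: dY/dX = 27·√73/146, Y = 27·√73

Elasticity = (27·√73/146) · (73 / (27·√73)) = 1/2

Interpretation: for a small percentage change in X, the percentage change in Y is approximately 0.50 times as large.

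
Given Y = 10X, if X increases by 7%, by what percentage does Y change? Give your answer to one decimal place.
7.0%

For Y = 10X:
If X → X(1 + 0.07)
Then Y → Y · (1 + 0.07)^1
     = Y · 1.0700

Percentage change = ((1 + 0.07)^1 − 1) × 100% = 7.0%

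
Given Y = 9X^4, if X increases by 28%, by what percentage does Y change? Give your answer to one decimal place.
168.4%

For Y = 9X^4:
If X → X(1 + 0.28)
Then Y → Y · (1 + 0.28)^4
     ≈ Y · 2.6844

Percentage change = ((1 + 0.28)^4 − 1) × 100% ≈ 168.4%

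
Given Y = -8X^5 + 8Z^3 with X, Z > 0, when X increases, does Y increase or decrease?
Y decreases

Taking the partial derivative:
∂Y/∂X = -40X^4

∂Y/∂X = -40X^4 < 0 (assuming positive values)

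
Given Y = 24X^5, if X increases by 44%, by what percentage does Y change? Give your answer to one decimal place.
519.2%

For Y = 24X^5:
If X → X(1 + 0.44)
Then Y → Y · (1 + 0.44)^5
     ≈ Y · 6.1917

Percentage change = ((1 + 0.44)^5 − 1) × 100% ≈ 519.2%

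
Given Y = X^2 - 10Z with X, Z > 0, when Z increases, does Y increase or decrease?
Y decreases

Taking the partial derivative:
∂Y/∂Z = -10

∂Y/∂Z = -10 < 0 (assuming positive values)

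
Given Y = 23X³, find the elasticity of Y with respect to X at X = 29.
Elasticity = 3

Elasticity = (dY/dX) · (X/Y)

dY/dX = 69·X²
At X = 29: dY/dX = 58029, Y = 560947

Elasticity = 58029 · (29 / 560947) = 3

Interpretation: for a small percentage change in X, the percentage change in Y is approximately 3.00 times as large.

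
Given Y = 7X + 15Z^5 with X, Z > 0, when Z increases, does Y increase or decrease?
Y increases

Taking the partial derivative:
∂Y/∂Z = 75Z^4

∂Y/∂Z = 75Z^4 > 0 (assuming positive values)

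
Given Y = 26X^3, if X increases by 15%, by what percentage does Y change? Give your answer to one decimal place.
52.1%

For Y = 26X^3:
If X → X(1 + 0.15)
Then Y → Y · (1 + 0.15)^3
     ≈ Y · 1.5209

Percentage change = ((1 + 0.15)^3 − 1) × 100% ≈ 52.1%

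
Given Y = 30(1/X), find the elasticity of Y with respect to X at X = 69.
Elasticity = -1

Elasticity = (dY/dX) · (X/Y)

dY/dX = -30/X²
At X = 69: dY/dX = -10/1587, Y = 10/23

Elasticity = (-10/1587) · (69 / (10/23)) = -1

Interpretation: for a small percentage change in X, the percentage change in Y is approximately -1.00 times as large.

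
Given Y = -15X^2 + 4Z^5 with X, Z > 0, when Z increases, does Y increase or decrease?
Y increases

Taking the partial derivative:
∂Y/∂Z = 20Z^4

∂Y/∂Z = 20Z^4 > 0 (assuming positive values)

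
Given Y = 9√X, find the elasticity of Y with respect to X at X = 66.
Elasticity = 1/2

Elasticity = (dY/dX) · (X/Y)

dY/dX = 9/(2·√X)
At X = 66: dY/dX = 3·√66/44, Y = 9·√66

Elasticity = (3·√66/44) · (66 / (9·√66)) = 1/2

Interpretation: for a small percentage change in X, the percentage change in Y is approximately 0.50 times as large.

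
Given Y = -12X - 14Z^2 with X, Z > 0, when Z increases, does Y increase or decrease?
Y decreases

Taking the partial derivative:
∂Y/∂Z = -28Z

∂Y/∂Z = -28Z < 0 (assuming positive values)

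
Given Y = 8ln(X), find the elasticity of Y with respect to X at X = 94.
Elasticity = 1/ln(94) ≈ 0.2201

Elasticity = (dY/dX) · (X/Y)

dY/dX = 8/X
At X = 94: dY/dX = 4/47, Y = 8·ln(94)

Elasticity = (4/47) · (94 / (8·ln(94))) = 1/ln(94) ≈ 0.2201

Interpretation: for a small percentage change in X, the percentage change in Y is approximately 0.22 times as large.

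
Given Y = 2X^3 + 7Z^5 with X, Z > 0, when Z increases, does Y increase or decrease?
Y increases

Taking the partial derivative:
∂Y/∂Z = 35Z^4

∂Y/∂Z = 35Z^4 > 0 (assuming positive values)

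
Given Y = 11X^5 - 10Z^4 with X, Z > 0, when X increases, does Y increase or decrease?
Y increases

Taking the partial derivative:
∂Y/∂X = 55X^4

∂Y/∂X = 55X^4 > 0 (assuming positive values)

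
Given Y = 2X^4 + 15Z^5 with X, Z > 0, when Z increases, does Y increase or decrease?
Y increases

Taking the partial derivative:
∂Y/∂Z = 75Z^4

∂Y/∂Z = 75Z^4 > 0 (assuming positive values)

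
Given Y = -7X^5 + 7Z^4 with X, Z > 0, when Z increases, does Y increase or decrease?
Y increases

Taking the partial derivative:
∂Y/∂Z = 28Z^3

∂Y/∂Z = 28Z^3 > 0 (assuming positive values)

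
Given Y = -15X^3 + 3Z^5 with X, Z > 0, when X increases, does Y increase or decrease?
Y decreases

Taking the partial derivative:
∂Y/∂X = -45X^2

∂Y/∂X = -45X^2 < 0 (assuming positive values)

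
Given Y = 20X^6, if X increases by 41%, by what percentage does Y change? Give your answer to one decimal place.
685.8%

For Y = 20X^6:
If X → X(1 + 0.41)
Then Y → Y · (1 + 0.41)^6
     ≈ Y · 7.8580

Percentage change = ((1 + 0.41)^6 − 1) × 100% ≈ 685.8%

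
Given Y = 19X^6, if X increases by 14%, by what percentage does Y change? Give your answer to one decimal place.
119.5%

For Y = 19X^6:
If X → X(1 + 0.14)
Then Y → Y · (1 + 0.14)^6
     ≈ Y · 2.1950

Percentage change = ((1 + 0.14)^6 − 1) × 100% ≈ 119.5%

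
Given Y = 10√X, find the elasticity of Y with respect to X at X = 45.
Elasticity = 1/2

Elasticity = (dY/dX) · (X/Y)

dY/dX = 5/√X
At X = 45: dY/dX = √5/3, Y = 30·√5

Elasticity = (√5/3) · (45 / (30·√5)) = 1/2

Interpretation: for a small percentage change in X, the percentage change in Y is approximately 0.50 times as large.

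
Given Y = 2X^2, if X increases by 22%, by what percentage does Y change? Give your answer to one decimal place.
48.8%

For Y = 2X^2:
If X → X(1 + 0.22)
Then Y → Y · (1 + 0.22)^2
     = Y · 1.4884

Percentage change = ((1 + 0.22)^2 − 1) × 100% ≈ 48.8%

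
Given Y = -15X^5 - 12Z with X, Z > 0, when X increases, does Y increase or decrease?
Y decreases

Taking the partial derivative:
∂Y/∂X = -75X^4

∂Y/∂X = -75X^4 < 0 (assuming positive values)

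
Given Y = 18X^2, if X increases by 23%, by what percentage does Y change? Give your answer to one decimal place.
51.3%

For Y = 18X^2:
If X → X(1 + 0.23)
Then Y → Y · (1 + 0.23)^2
     = Y · 1.5129

Percentage change = ((1 + 0.23)^2 − 1) × 100% ≈ 51.3%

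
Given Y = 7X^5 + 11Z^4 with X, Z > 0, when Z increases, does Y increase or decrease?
Y increases

Taking the partial derivative:
∂Y/∂Z = 44Z^3

∂Y/∂Z = 44Z^3 > 0 (assuming positive values)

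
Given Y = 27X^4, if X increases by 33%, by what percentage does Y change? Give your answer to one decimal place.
212.9%

For Y = 27X^4:
If X → X(1 + 0.33)
Then Y → Y · (1 + 0.33)^4
     ≈ Y · 3.1290

Percentage change = ((1 + 0.33)^4 − 1) × 100% ≈ 212.9%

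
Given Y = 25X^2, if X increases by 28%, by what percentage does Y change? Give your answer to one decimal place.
63.8%

For Y = 25X^2:
If X → X(1 + 0.28)
Then Y → Y · (1 + 0.28)^2
     = Y · 1.6384

Percentage change = ((1 + 0.28)^2 − 1) × 100% ≈ 63.8%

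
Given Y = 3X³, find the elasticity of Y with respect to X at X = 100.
Elasticity = 3

Elasticity = (dY/dX) · (X/Y)

dY/dX = 9·X²
At X = 100: dY/dX = 90000, Y = 3000000

Elasticity = 90000 · (100 / 3000000) = 3

Interpretation: for a small percentage change in X, the percentage change in Y is approximately 3.00 times as large.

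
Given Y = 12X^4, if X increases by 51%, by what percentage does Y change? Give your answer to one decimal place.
419.9%

For Y = 12X^4:
If X → X(1 + 0.51)
Then Y → Y · (1 + 0.51)^4
     ≈ Y · 5.1989

Percentage change = ((1 + 0.51)^4 − 1) × 100% ≈ 419.9%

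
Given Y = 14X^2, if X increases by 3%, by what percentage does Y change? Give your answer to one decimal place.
6.1%

For Y = 14X^2:
If X → X(1 + 0.03)
Then Y → Y · (1 + 0.03)^2
     = Y · 1.0609

Percentage change = ((1 + 0.03)^2 − 1) × 100% ≈ 6.1%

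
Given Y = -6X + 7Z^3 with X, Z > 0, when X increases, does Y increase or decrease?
Y decreases

Taking the partial derivative:
∂Y/∂X = -6

∂Y/∂X = -6 < 0 (assuming positive values)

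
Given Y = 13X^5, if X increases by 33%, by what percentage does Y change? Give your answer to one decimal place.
316.2%

For Y = 13X^5:
If X → X(1 + 0.33)
Then Y → Y · (1 + 0.33)^5
     ≈ Y · 4.1616

Percentage change = ((1 + 0.33)^5 − 1) × 100% ≈ 316.2%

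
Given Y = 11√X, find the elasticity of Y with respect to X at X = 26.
Elasticity = 1/2

Elasticity = (dY/dX) · (X/Y)

dY/dX = 11/(2·√X)
At X = 26: dY/dX = 11·√26/52, Y = 11·√26

Elasticity = (11·√26/52) · (26 / (11·√26)) = 1/2

Interpretation: for a small percentage change in X, the percentage change in Y is approximately 0.50 times as large.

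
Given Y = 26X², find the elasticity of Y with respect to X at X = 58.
Elasticity = 2

Elasticity = (dY/dX) · (X/Y)

dY/dX = 52·X
At X = 58: dY/dX = 3016, Y = 87464

Elasticity = 3016 · (58 / 87464) = 2

Interpretation: for a small percentage change in X, the percentage change in Y is approximately 2.00 times as large.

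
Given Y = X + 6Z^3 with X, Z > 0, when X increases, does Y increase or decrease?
Y increases

Taking the partial derivative:
∂Y/∂X = 1

∂Y/∂X = 1 > 0 (assuming positive values)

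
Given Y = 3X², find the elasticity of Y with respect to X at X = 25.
Elasticity = 2

Elasticity = (dY/dX) · (X/Y)

dY/dX = 6·X
At X = 25: dY/dX = 150, Y = 1875

Elasticity = 150 · (25 / 1875) = 2

Interpretation: for a small percentage change in X, the percentage change in Y is approximately 2.00 times as large.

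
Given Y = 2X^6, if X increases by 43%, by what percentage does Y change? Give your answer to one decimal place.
755.1%

For Y = 2X^6:
If X → X(1 + 0.43)
Then Y → Y · (1 + 0.43)^6
     ≈ Y · 8.5510

Percentage change = ((1 + 0.43)^6 − 1) × 100% ≈ 755.1%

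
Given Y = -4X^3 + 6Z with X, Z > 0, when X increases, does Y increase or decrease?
Y decreases

Taking the partial derivative:
∂Y/∂X = -12X^2

∂Y/∂X = -12X^2 < 0 (assuming positive values)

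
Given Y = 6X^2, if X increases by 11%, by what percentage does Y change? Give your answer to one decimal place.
23.2%

For Y = 6X^2:
If X → X(1 + 0.11)
Then Y → Y · (1 + 0.11)^2
     = Y · 1.2321

Percentage change = ((1 + 0.11)^2 − 1) × 100% ≈ 23.2%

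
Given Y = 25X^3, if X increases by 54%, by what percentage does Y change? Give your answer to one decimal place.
265.2%

For Y = 25X^3:
If X → X(1 + 0.54)
Then Y → Y · (1 + 0.54)^3
     ≈ Y · 3.6523

Percentage change = ((1 + 0.54)^3 − 1) × 100% ≈ 265.2%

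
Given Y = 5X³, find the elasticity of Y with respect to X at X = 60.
Elasticity = 3

Elasticity = (dY/dX) · (X/Y)

dY/dX = 15·X²
At X = 60: dY/dX = 54000, Y = 1080000

Elasticity = 54000 · (60 / 1080000) = 3

Interpretation: for a small percentage change in X, the percentage change in Y is approximately 3.00 times as large.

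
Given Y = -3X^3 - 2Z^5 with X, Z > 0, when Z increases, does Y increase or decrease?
Y decreases

Taking the partial derivative:
∂Y/∂Z = -10Z^4

∂Y/∂Z = -10Z^4 < 0 (assuming positive values)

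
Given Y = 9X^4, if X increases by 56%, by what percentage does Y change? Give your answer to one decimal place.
492.2%

For Y = 9X^4:
If X → X(1 + 0.56)
Then Y → Y · (1 + 0.56)^4
     ≈ Y · 5.9224

Percentage change = ((1 + 0.56)^4 − 1) × 100% ≈ 492.2%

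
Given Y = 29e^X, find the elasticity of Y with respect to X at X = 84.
Elasticity = 84

Elasticity = (dY/dX) · (X/Y)

dY/dX = 29·e^X
At X = 84: dY/dX = 29·e^84, Y = 29·e^84

Elasticity = (29·e^84) · (84 / (29·e^84)) = 84

Interpretation: for a small percentage change in X, the percentage change in Y is approximately 84.00 times as large.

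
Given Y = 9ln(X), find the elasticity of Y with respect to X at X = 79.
Elasticity = 1/ln(79) ≈ 0.2289

Elasticity = (dY/dX) · (X/Y)

dY/dX = 9/X
At X = 79: dY/dX = 9/79, Y = 9·ln(79)

Elasticity = (9/79) · (79 / (9·ln(79))) = 1/ln(79) ≈ 0.2289

Interpretation: for a small percentage change in X, the percentage change in Y is approximately 0.23 times as large.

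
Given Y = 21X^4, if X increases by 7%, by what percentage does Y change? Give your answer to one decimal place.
31.1%

For Y = 21X^4:
If X → X(1 + 0.07)
Then Y → Y · (1 + 0.07)^4
     ≈ Y · 1.3108

Percentage change = ((1 + 0.07)^4 − 1) × 100% ≈ 31.1%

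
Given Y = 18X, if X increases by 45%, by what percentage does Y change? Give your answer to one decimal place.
45.0%

For Y = 18X:
If X → X(1 + 0.45)
Then Y → Y · (1 + 0.45)^1
     = Y · 1.4500

Percentage change = ((1 + 0.45)^1 − 1) × 100% = 45.0%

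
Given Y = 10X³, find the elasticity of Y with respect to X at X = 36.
Elasticity = 3

Elasticity = (dY/dX) · (X/Y)

dY/dX = 30·X²
At X = 36: dY/dX = 38880, Y = 466560

Elasticity = 38880 · (36 / 466560) = 3

Interpretation: for a small percentage change in X, the percentage change in Y is approximately 3.00 times as large.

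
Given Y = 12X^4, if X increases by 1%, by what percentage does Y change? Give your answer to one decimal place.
4.1%

For Y = 12X^4:
If X → X(1 + 0.01)
Then Y → Y · (1 + 0.01)^4
     ≈ Y · 1.0406

Percentage change = ((1 + 0.01)^4 − 1) × 100% ≈ 4.1%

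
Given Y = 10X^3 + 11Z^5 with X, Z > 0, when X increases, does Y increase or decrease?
Y increases

Taking the partial derivative:
∂Y/∂X = 30X^2

∂Y/∂X = 30X^2 > 0 (assuming positive values)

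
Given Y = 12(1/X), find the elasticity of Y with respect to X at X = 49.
Elasticity = -1

Elasticity = (dY/dX) · (X/Y)

dY/dX = -12/X²
At X = 49: dY/dX = -12/2401, Y = 12/49

Elasticity = (-12/2401) · (49 / (12/49)) = -1

Interpretation: for a small percentage change in X, the percentage change in Y is approximately -1.00 times as large.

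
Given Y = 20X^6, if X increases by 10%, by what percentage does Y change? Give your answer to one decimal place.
77.2%

For Y = 20X^6:
If X → X(1 + 0.1)
Then Y → Y · (1 + 0.1)^6
     ≈ Y · 1.7716

Percentage change = ((1 + 0.1)^6 − 1) × 100% ≈ 77.2%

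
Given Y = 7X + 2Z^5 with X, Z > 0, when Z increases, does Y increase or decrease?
Y increases

Taking the partial derivative:
∂Y/∂Z = 10Z^4

∂Y/∂Z = 10Z^4 > 0 (assuming positive values)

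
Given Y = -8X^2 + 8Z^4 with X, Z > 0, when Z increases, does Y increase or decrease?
Y increases

Taking the partial derivative:
∂Y/∂Z = 32Z^3

∂Y/∂Z = 32Z^3 > 0 (assuming positive values)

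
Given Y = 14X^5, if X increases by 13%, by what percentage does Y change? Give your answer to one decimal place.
84.2%

For Y = 14X^5:
If X → X(1 + 0.13)
Then Y → Y · (1 + 0.13)^5
     ≈ Y · 1.8424

Percentage change = ((1 + 0.13)^5 − 1) × 100% ≈ 84.2%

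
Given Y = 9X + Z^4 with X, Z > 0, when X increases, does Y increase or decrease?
Y increases

Taking the partial derivative:
∂Y/∂X = 9

∂Y/∂X = 9 > 0 (assuming positive values)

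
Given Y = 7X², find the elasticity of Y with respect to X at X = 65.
Elasticity = 2

Elasticity = (dY/dX) · (X/Y)

dY/dX = 14·X
At X = 65: dY/dX = 910, Y = 29575

Elasticity = 910 · (65 / 29575) = 2

Interpretation: for a small percentage change in X, the percentage change in Y is approximately 2.00 times as large.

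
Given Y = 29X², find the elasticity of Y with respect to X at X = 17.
Elasticity = 2

Elasticity = (dY/dX) · (X/Y)

dY/dX = 58·X
At X = 17: dY/dX = 986, Y = 8381

Elasticity = 986 · (17 / 8381) = 2

Interpretation: for a small percentage change in X, the percentage change in Y is approximately 2.00 times as large.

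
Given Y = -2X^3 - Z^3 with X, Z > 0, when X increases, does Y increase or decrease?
Y decreases

Taking the partial derivative:
∂Y/∂X = -6X^2

∂Y/∂X = -6X^2 < 0 (assuming positive values)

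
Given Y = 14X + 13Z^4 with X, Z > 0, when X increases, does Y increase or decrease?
Y increases

Taking the partial derivative:
∂Y/∂X = 14

∂Y/∂X = 14 > 0 (assuming positive values)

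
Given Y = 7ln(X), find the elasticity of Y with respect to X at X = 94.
Elasticity = 1/ln(94) ≈ 0.2201

Elasticity = (dY/dX) · (X/Y)

dY/dX = 7/X
At X = 94: dY/dX = 7/94, Y = 7·ln(94)

Elasticity = (7/94) · (94 / (7·ln(94))) = 1/ln(94) ≈ 0.2201

Interpretation: for a small percentage change in X, the percentage change in Y is approximately 0.22 times as large.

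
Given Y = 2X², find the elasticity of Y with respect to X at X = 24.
Elasticity = 2

Elasticity = (dY/dX) · (X/Y)

dY/dX = 4·X
At X = 24: dY/dX = 96, Y = 1152

Elasticity = 96 · (24 / 1152) = 2

Interpretation: for a small percentage change in X, the percentage change in Y is approximately 2.00 times as large.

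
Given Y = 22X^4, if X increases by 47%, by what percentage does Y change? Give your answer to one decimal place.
366.9%

For Y = 22X^4:
If X → X(1 + 0.47)
Then Y → Y · (1 + 0.47)^4
     ≈ Y · 4.6695

Percentage change = ((1 + 0.47)^4 − 1) × 100% ≈ 366.9%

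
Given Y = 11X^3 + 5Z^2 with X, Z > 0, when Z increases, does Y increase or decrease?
Y increases

Taking the partial derivative:
∂Y/∂Z = 10Z

∂Y/∂Z = 10Z > 0 (assuming positive values)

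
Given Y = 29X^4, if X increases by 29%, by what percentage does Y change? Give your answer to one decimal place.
176.9%

For Y = 29X^4:
If X → X(1 + 0.29)
Then Y → Y · (1 + 0.29)^4
     ≈ Y · 2.7692

Percentage change = ((1 + 0.29)^4 − 1) × 100% ≈ 176.9%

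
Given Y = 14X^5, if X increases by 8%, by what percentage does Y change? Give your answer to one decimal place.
46.9%

For Y = 14X^5:
If X → X(1 + 0.08)
Then Y → Y · (1 + 0.08)^5
     ≈ Y · 1.4693

Percentage change = ((1 + 0.08)^5 − 1) × 100% ≈ 46.9%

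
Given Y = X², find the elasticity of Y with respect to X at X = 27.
Elasticity = 2

Elasticity = (dY/dX) · (X/Y)

dY/dX = 2·X
At X = 27: dY/dX = 54, Y = 729

Elasticity = 54 · (27 / 729) = 2

Interpretation: for a small percentage change in X, the percentage change in Y is approximately 2.00 times as large.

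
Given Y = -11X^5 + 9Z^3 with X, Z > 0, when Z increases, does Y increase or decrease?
Y increases

Taking the partial derivative:
∂Y/∂Z = 27Z^2

∂Y/∂Z = 27Z^2 > 0 (assuming positive values)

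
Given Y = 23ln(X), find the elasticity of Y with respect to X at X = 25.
Elasticity = 1/ln(25) ≈ 0.3107

Elasticity = (dY/dX) · (X/Y)

dY/dX = 23/X
At X = 25: dY/dX = 23/25, Y = 23·ln(25)

Elasticity = (23/25) · (25 / (23·ln(25))) = 1/ln(25) ≈ 0.3107

Interpretation: for a small percentage change in X, the percentage change in Y is approximately 0.31 times as large.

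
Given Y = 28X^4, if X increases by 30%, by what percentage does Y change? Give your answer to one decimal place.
185.6%

For Y = 28X^4:
If X → X(1 + 0.3)
Then Y → Y · (1 + 0.3)^4
     = Y · 2.8561

Percentage change = ((1 + 0.3)^4 − 1) × 100% ≈ 185.6%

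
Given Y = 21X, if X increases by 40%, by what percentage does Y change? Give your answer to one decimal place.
40.0%

For Y = 21X:
If X → X(1 + 0.4)
Then Y → Y · (1 + 0.4)^1
     = Y · 1.4000

Percentage change = ((1 + 0.4)^1 − 1) × 100% = 40.0%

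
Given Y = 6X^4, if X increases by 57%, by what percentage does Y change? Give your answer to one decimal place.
507.6%

For Y = 6X^4:
If X → X(1 + 0.57)
Then Y → Y · (1 + 0.57)^4
     ≈ Y · 6.0757

Percentage change = ((1 + 0.57)^4 − 1) × 100% ≈ 507.6%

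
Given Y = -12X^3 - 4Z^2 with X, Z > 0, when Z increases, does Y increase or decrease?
Y decreases

Taking the partial derivative:
∂Y/∂Z = -8Z

∂Y/∂Z = -8Z < 0 (assuming positive values)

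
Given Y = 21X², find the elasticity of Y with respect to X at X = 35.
Elasticity = 2

Elasticity = (dY/dX) · (X/Y)

dY/dX = 42·X
At X = 35: dY/dX = 1470, Y = 25725

Elasticity = 1470 · (35 / 25725) = 2

Interpretation: for a small percentage change in X, the percentage change in Y is approximately 2.00 times as large.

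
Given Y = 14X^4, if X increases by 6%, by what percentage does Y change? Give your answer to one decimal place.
26.2%

For Y = 14X^4:
If X → X(1 + 0.06)
Then Y → Y · (1 + 0.06)^4
     ≈ Y · 1.2625

Percentage change = ((1 + 0.06)^4 − 1) × 100% ≈ 26.2%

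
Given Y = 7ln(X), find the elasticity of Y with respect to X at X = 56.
Elasticity = 1/ln(56) ≈ 0.2484

Elasticity = (dY/dX) · (X/Y)

dY/dX = 7/X
At X = 56: dY/dX = 1/8, Y = 7·ln(56)

Elasticity = (1/8) · (56 / (7·ln(56))) = 1/ln(56) ≈ 0.2484

Interpretation: for a small percentage change in X, the percentage change in Y is approximately 0.25 times as large.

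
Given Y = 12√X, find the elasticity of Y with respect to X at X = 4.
Elasticity = 1/2

Elasticity = (dY/dX) · (X/Y)

dY/dX = 6/√X
At X = 4: dY/dX = 3, Y = 24

Elasticity = 3 · (4 / 24) = 1/2

Interpretation: for a small percentage change in X, the percentage change in Y is approximately 0.50 times as large.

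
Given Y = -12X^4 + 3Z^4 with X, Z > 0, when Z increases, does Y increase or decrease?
Y increases

Taking the partial derivative:
∂Y/∂Z = 12Z^3

∂Y/∂Z = 12Z^3 > 0 (assuming positive values)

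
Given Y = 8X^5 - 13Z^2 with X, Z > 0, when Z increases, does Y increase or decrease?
Y decreases

Taking the partial derivative:
∂Y/∂Z = -26Z

∂Y/∂Z = -26Z < 0 (assuming positive values)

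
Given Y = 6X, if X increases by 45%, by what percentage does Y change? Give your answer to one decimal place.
45.0%

For Y = 6X:
If X → X(1 + 0.45)
Then Y → Y · (1 + 0.45)^1
     = Y · 1.4500

Percentage change = ((1 + 0.45)^1 − 1) × 100% = 45.0%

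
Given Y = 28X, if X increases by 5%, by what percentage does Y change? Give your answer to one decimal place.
5.0%

For Y = 28X:
If X → X(1 + 0.05)
Then Y → Y · (1 + 0.05)^1
     = Y · 1.0500

Percentage change = ((1 + 0.05)^1 − 1) × 100% = 5.0%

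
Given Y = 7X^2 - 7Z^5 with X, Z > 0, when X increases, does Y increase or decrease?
Y increases

Taking the partial derivative:
∂Y/∂X = 14X

∂Y/∂X = 14X > 0 (assuming positive values)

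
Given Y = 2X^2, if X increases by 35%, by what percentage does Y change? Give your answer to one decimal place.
82.3%

For Y = 2X^2:
If X → X(1 + 0.35)
Then Y → Y · (1 + 0.35)^2
     = Y · 1.8225

Percentage change = ((1 + 0.35)^2 − 1) × 100% ≈ 82.3%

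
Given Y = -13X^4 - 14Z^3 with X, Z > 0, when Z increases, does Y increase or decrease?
Y decreases

Taking the partial derivative:
∂Y/∂Z = -42Z^2

∂Y/∂Z = -42Z^2 < 0 (assuming positive values)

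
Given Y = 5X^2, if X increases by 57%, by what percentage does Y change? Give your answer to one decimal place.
146.5%

For Y = 5X^2:
If X → X(1 + 0.57)
Then Y → Y · (1 + 0.57)^2
     = Y · 2.4649

Percentage change = ((1 + 0.57)^2 − 1) × 100% ≈ 146.5%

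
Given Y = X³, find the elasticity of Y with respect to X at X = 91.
Elasticity = 3

Elasticity = (dY/dX) · (X/Y)

dY/dX = 3·X²
At X = 91: dY/dX = 24843, Y = 753571

Elasticity = 24843 · (91 / 753571) = 3

Interpretation: for a small percentage change in X, the percentage change in Y is approximately 3.00 times as large.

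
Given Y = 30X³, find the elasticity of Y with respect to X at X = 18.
Elasticity = 3

Elasticity = (dY/dX) · (X/Y)

dY/dX = 90·X²
At X = 18: dY/dX = 29160, Y = 174960

Elasticity = 29160 · (18 / 174960) = 3

Interpretation: for a small percentage change in X, the percentage change in Y is approximately 3.00 times as large.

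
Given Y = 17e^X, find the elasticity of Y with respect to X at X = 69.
Elasticity = 69

Elasticity = (dY/dX) · (X/Y)

dY/dX = 17·e^X
At X = 69: dY/dX = 17·e^69, Y = 17·e^69

Elasticity = (17·e^69) · (69 / (17·e^69)) = 69

Interpretation: for a small percentage change in X, the percentage change in Y is approximately 69.00 times as large.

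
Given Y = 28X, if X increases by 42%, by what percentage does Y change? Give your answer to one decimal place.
42.0%

For Y = 28X:
If X → X(1 + 0.42)
Then Y → Y · (1 + 0.42)^1
     = Y · 1.4200

Percentage change = ((1 + 0.42)^1 − 1) × 100% = 42.0%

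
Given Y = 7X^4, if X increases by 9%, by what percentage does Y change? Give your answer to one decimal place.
41.2%

For Y = 7X^4:
If X → X(1 + 0.09)
Then Y → Y · (1 + 0.09)^4
     ≈ Y · 1.4116

Percentage change = ((1 + 0.09)^4 − 1) × 100% ≈ 41.2%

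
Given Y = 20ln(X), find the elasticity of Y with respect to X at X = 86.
Elasticity = 1/ln(86) ≈ 0.2245

Elasticity = (dY/dX) · (X/Y)

dY/dX = 20/X
At X = 86: dY/dX = 10/43, Y = 20·ln(86)

Elasticity = (10/43) · (86 / (20·ln(86))) = 1/ln(86) ≈ 0.2245

Interpretation: for a small percentage change in X, the percentage change in Y is approximately 0.22 times as large.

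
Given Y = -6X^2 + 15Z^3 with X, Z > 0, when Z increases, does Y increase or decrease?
Y increases

Taking the partial derivative:
∂Y/∂Z = 45Z^2

∂Y/∂Z = 45Z^2 > 0 (assuming positive values)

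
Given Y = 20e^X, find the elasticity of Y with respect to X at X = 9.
Elasticity = 9

Elasticity = (dY/dX) · (X/Y)

dY/dX = 20·e^X
At X = 9: dY/dX = 20·e^9, Y = 20·e^9

Elasticity = (20·e^9) · (9 / (20·e^9)) = 9

Interpretation: for a small percentage change in X, the percentage change in Y is approximately 9.00 times as large.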